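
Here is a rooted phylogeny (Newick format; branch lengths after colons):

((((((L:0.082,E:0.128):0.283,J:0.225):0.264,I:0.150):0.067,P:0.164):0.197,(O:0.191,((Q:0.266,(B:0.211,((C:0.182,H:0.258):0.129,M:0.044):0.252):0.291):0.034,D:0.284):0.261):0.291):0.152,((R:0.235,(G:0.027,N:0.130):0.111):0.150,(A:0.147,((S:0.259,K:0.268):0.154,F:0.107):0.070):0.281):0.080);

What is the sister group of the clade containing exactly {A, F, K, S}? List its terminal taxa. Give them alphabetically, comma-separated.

G, N, R

The clade containing exactly {A, F, K, S} attaches to the tree at the node subtending ((R,(G,N)),(A,((S,K),F))).
The other lineage descending from that same node — the sister group — is (R,(G,N)); its 3 tips in alphabetical order are the answer.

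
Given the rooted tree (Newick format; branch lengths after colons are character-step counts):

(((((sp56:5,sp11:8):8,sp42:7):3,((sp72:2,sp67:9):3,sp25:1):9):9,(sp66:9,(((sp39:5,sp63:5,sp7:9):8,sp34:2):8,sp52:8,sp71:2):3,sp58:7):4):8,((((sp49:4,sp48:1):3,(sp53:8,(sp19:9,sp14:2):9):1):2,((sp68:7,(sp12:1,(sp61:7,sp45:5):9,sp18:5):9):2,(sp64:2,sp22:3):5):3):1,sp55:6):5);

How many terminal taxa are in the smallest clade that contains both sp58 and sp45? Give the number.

The MRCA of sp58 and sp45 is the root, so the clade is the entire tree.
That clade contains 27 terminal taxa: sp11, sp12, sp14, sp18, sp19, sp22, sp25, sp34, sp39, sp42, sp45, sp48, sp49, sp52, sp53, sp55, sp56, sp58, sp61, sp63, sp64, sp66, sp67, sp68, sp7, sp71, sp72.

27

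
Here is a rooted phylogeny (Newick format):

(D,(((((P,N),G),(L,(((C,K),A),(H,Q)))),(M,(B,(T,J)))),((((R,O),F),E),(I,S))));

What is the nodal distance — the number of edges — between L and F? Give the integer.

8

The MRCA of L and F is the node subtending (((((P,N),G),(L,(((C,K),A),(H,Q)))),(M,(B,(T,J)))),((((R,O),F),E),(I,S))).
From L up to that node: 4 branches. From F up to the same node: 4 branches. Total: 4 + 4 = 8.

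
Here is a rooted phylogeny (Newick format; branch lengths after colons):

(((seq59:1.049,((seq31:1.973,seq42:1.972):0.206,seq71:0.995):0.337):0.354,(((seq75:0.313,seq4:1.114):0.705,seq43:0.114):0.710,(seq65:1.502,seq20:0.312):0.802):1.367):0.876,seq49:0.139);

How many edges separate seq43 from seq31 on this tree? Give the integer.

7

The MRCA of seq43 and seq31 is the node subtending ((seq59,((seq31,seq42),seq71)),(((seq75,seq4),seq43),(seq65,seq20))).
From seq43 up to that node: 3 branches. From seq31 up to the same node: 4 branches. Total: 3 + 4 = 7.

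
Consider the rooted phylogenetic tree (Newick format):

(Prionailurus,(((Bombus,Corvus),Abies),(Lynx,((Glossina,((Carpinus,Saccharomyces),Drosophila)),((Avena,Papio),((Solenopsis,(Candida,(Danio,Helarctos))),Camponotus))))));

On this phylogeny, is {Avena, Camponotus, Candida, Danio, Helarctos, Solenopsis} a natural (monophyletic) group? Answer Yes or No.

The MRCA of the listed taxa subtends ((Avena,Papio),((Solenopsis,(Candida,(Danio,Helarctos))),Camponotus)).
That clade also contains Papio, which is not in the proposed group, so the group is not monophyletic.

No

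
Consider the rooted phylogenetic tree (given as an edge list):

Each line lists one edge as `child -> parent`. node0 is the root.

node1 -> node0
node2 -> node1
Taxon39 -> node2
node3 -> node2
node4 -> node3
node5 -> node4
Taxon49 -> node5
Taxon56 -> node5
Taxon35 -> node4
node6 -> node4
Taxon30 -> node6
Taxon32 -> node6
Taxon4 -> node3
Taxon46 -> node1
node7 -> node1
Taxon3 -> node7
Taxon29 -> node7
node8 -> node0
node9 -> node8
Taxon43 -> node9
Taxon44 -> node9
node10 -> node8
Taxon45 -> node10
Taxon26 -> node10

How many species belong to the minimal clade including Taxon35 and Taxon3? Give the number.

The MRCA of Taxon35 and Taxon3 is the node subtending ((Taxon39,(((Taxon49,Taxon56),Taxon35,(Taxon30,Taxon32)),Taxon4)),Taxon46,(Taxon3,Taxon29)).
That clade contains 10 terminal taxa: Taxon29, Taxon3, Taxon30, Taxon32, Taxon35, Taxon39, Taxon4, Taxon46, Taxon49, Taxon56.

10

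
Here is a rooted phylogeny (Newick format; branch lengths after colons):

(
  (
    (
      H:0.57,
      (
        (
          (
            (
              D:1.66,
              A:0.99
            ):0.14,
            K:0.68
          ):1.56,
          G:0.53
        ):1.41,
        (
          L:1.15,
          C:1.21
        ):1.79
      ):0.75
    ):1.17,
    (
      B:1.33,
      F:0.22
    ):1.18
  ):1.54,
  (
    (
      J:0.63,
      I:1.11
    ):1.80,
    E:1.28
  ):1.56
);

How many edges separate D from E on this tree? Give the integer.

9

The MRCA of D and E is the root of the tree.
From D up to that node: 7 branches. From E up to the same node: 2 branches. Total: 7 + 2 = 9.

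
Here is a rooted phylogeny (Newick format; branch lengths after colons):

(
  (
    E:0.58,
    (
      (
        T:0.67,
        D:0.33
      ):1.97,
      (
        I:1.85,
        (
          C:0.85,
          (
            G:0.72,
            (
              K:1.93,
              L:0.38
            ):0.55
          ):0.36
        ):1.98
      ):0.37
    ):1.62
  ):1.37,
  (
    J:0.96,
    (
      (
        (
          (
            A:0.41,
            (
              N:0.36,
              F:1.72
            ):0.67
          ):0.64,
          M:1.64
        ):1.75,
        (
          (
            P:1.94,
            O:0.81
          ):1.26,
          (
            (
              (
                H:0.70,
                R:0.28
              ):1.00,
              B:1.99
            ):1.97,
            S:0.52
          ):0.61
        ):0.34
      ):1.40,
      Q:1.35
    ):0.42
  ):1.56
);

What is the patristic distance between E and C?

The path runs E → … → MRCA → … → C; the MRCA is the node subtending (E,((T,D),(I,(C,(G,(K,L)))))).
Branch lengths along that path: 0.58 + 1.62 + 0.37 + 1.98 + 0.85 = 5.40.

5.40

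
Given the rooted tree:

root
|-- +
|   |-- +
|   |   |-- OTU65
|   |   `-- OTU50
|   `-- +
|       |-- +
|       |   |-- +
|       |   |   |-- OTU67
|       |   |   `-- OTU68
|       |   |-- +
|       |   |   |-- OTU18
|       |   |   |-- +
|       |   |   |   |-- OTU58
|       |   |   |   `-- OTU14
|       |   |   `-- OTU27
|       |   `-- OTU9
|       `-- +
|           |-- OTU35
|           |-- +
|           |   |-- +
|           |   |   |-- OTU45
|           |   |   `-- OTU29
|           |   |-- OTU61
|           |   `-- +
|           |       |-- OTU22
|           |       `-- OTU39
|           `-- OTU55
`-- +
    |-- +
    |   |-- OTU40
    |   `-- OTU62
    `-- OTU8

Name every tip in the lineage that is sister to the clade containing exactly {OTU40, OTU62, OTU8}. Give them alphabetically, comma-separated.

OTU14, OTU18, OTU22, OTU27, OTU29, OTU35, OTU39, OTU45, OTU50, OTU55, OTU58, OTU61, OTU65, OTU67, OTU68, OTU9

The clade containing exactly {OTU40, OTU62, OTU8} attaches directly to the root of the tree.
The other lineage descending from that same node — the sister group — is ((OTU65,OTU50),(((OTU67,OTU68),(OTU18,(OTU58,OTU14),OTU27),OTU9),(OTU35,((OTU45,OTU29),OTU61,(OTU22,OTU39)),OTU55))); its 16 tips in alphabetical order are the answer.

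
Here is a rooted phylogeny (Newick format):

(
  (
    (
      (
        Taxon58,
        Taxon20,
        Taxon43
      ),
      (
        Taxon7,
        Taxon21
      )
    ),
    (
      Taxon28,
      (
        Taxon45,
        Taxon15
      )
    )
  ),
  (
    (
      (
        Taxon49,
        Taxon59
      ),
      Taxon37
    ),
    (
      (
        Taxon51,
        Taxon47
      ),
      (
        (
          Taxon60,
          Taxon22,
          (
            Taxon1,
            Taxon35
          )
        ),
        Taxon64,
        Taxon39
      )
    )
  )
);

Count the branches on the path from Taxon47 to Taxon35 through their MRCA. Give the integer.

6

The MRCA of Taxon47 and Taxon35 is the node subtending ((Taxon51,Taxon47),((Taxon60,Taxon22,(Taxon1,Taxon35)),Taxon64,Taxon39)).
From Taxon47 up to that node: 2 branches. From Taxon35 up to the same node: 4 branches. Total: 2 + 4 = 6.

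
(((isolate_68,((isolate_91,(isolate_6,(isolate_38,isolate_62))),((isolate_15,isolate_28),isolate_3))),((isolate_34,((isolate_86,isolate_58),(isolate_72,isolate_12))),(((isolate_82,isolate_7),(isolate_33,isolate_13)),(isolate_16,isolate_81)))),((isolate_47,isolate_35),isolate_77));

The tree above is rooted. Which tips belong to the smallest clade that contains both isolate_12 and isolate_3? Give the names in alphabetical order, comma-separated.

isolate_12, isolate_13, isolate_15, isolate_16, isolate_28, isolate_3, isolate_33, isolate_34, isolate_38, isolate_58, isolate_6, isolate_62, isolate_68, isolate_7, isolate_72, isolate_81, isolate_82, isolate_86, isolate_91

Tracing isolate_12: it sits inside (isolate_72,isolate_12).
Tracing isolate_3: it sits inside ((isolate_15,isolate_28),isolate_3).
The smallest clade enclosing both is ((isolate_68,((isolate_91,(isolate_6,(isolate_38,isolate_62))),((isolate_15,isolate_28),isolate_3))),((isolate_34,((isolate_86,isolate_58),(isolate_72,isolate_12))),(((isolate_82,isolate_7),(isolate_33,isolate_13)),(isolate_16,isolate_81)))); the answer is its 19 terminal taxa in alphabetical order.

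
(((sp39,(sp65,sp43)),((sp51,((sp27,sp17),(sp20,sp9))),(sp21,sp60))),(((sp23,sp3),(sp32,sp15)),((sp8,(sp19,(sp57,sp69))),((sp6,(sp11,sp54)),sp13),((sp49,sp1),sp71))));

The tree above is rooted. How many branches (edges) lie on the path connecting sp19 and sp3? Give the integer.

7

The MRCA of sp19 and sp3 is the node subtending (((sp23,sp3),(sp32,sp15)),((sp8,(sp19,(sp57,sp69))),((sp6,(sp11,sp54)),sp13),((sp49,sp1),sp71))).
From sp19 up to that node: 4 branches. From sp3 up to the same node: 3 branches. Total: 4 + 3 = 7.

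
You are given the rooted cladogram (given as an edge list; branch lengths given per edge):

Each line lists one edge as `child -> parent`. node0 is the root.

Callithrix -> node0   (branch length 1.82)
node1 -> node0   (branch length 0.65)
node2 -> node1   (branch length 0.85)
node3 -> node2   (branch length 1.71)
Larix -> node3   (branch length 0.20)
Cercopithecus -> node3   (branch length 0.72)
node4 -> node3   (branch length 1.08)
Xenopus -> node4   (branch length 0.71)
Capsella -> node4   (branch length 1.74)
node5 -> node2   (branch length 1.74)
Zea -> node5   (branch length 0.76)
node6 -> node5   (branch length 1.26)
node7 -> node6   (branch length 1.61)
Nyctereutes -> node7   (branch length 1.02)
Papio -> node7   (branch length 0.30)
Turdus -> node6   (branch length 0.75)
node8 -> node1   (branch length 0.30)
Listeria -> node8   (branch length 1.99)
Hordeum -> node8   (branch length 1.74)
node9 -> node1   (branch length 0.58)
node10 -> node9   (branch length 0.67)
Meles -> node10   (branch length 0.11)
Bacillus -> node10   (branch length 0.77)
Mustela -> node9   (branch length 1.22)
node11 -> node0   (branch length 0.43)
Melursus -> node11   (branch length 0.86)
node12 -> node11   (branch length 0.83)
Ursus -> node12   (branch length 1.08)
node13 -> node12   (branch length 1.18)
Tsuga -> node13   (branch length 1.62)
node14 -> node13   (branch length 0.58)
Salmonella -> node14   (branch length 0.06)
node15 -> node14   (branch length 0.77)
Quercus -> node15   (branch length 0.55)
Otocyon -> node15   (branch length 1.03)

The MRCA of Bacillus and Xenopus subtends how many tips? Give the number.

13

The MRCA of Bacillus and Xenopus is the node subtending (((Larix,Cercopithecus,(Xenopus,Capsella)),(Zea,((Nyctereutes,Papio),Turdus))),(Listeria,Hordeum),((Meles,Bacillus),Mustela)).
That clade contains 13 terminal taxa: Bacillus, Capsella, Cercopithecus, Hordeum, Larix, Listeria, Meles, Mustela, Nyctereutes, Papio, Turdus, Xenopus, Zea.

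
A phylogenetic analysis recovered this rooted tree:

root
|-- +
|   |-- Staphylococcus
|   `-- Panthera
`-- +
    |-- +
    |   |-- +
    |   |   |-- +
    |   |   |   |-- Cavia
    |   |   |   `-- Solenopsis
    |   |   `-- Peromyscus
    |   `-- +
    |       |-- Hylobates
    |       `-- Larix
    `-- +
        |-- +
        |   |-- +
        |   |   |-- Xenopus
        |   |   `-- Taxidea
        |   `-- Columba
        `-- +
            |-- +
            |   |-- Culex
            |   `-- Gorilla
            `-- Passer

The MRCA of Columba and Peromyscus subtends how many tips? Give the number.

The MRCA of Columba and Peromyscus is the node subtending ((((Cavia,Solenopsis),Peromyscus),(Hylobates,Larix)),(((Xenopus,Taxidea),Columba),((Culex,Gorilla),Passer))).
That clade contains 11 terminal taxa: Cavia, Columba, Culex, Gorilla, Hylobates, Larix, Passer, Peromyscus, Solenopsis, Taxidea, Xenopus.

11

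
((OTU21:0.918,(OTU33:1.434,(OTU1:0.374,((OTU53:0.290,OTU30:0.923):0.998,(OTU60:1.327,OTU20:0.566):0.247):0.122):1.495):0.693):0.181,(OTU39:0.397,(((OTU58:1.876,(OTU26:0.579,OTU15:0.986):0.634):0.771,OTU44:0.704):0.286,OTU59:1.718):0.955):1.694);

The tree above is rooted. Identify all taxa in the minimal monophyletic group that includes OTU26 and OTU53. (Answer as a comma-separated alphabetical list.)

Tracing OTU26: it sits inside (OTU26,OTU15).
Tracing OTU53: it sits inside (OTU53,OTU30).
The smallest clade enclosing both is the whole tree (their MRCA is the root), so the answer is all 13 tips in alphabetical order.

OTU1, OTU15, OTU20, OTU21, OTU26, OTU30, OTU33, OTU39, OTU44, OTU53, OTU58, OTU59, OTU60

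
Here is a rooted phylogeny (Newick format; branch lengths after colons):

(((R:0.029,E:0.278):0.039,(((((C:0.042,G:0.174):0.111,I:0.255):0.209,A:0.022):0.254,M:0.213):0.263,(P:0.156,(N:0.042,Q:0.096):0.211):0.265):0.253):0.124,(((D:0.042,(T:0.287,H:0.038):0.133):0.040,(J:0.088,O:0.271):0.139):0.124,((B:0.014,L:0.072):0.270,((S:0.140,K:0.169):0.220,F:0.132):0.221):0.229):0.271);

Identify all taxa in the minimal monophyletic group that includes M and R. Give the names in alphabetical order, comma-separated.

Tracing M: it sits inside ((((C,G),I),A),M).
Tracing R: it sits inside (R,E).
The smallest clade enclosing both is ((R,E),(((((C,G),I),A),M),(P,(N,Q)))); the answer is its 10 terminal taxa in alphabetical order.

A, C, E, G, I, M, N, P, Q, R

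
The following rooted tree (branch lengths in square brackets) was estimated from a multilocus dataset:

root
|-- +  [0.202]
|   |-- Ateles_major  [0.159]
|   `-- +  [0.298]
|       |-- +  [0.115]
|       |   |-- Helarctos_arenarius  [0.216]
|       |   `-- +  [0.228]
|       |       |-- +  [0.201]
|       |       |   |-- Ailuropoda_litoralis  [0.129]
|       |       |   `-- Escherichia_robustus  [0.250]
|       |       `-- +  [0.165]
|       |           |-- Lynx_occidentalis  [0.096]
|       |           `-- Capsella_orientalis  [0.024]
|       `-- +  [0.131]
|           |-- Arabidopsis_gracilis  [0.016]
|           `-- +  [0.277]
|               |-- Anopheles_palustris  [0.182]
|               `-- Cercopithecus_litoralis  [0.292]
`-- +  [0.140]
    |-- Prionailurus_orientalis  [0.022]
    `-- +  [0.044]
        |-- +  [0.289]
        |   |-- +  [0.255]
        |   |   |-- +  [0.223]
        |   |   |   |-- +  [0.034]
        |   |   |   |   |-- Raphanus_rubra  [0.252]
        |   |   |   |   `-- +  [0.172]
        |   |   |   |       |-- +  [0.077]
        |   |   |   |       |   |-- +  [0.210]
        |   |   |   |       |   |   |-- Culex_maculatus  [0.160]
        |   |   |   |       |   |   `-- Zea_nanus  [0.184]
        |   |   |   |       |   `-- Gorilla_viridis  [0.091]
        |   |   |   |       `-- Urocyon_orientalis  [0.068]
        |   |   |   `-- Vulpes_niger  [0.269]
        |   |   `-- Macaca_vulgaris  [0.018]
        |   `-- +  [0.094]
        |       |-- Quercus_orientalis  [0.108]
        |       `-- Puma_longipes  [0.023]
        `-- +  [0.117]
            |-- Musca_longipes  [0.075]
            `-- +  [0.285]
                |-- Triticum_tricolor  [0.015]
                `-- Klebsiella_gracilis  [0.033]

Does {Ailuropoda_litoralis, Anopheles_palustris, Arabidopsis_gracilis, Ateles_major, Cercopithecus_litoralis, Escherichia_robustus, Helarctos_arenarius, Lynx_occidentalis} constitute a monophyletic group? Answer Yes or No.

The MRCA of the listed taxa subtends (Ateles_major,((Helarctos_arenarius,((Ailuropoda_litoralis,Escherichia_robustus),(Lynx_occidentalis,Capsella_orientalis))),(Arabidopsis_gracilis,(Anopheles_palustris,Cercopithecus_litoralis)))).
That clade also contains Capsella_orientalis, which is not in the proposed group, so the group is not monophyletic.

No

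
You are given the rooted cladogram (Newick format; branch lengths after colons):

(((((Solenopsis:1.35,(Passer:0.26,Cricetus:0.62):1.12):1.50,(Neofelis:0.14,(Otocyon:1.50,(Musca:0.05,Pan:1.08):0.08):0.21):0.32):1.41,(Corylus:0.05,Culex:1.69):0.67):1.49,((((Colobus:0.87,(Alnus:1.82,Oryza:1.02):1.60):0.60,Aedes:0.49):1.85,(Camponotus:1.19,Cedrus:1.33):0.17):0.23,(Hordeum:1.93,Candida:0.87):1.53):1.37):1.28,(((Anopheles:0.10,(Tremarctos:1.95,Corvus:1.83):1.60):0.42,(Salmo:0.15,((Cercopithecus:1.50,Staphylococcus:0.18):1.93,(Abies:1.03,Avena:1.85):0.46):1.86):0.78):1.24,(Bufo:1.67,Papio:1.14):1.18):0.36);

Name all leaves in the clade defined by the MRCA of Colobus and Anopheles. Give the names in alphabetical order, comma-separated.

Tracing Colobus: it sits inside (Colobus,(Alnus,Oryza)).
Tracing Anopheles: it sits inside (Anopheles,(Tremarctos,Corvus)).
The smallest clade enclosing both is the whole tree (their MRCA is the root), so the answer is all 27 tips in alphabetical order.

Abies, Aedes, Alnus, Anopheles, Avena, Bufo, Camponotus, Candida, Cedrus, Cercopithecus, Colobus, Corvus, Corylus, Cricetus, Culex, Hordeum, Musca, Neofelis, Oryza, Otocyon, Pan, Papio, Passer, Salmo, Solenopsis, Staphylococcus, Tremarctos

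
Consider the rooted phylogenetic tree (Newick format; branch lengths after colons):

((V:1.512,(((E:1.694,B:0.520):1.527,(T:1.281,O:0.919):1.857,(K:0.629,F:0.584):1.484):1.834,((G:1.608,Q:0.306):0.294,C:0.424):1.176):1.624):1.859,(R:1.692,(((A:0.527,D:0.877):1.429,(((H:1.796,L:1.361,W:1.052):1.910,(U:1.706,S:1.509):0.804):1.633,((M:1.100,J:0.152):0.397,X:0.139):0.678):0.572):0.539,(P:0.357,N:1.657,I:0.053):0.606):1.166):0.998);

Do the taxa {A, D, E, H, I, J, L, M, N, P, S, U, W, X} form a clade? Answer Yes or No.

The MRCA of the listed taxa is the root, so the smallest clade containing them is the whole tree.
That clade also contains B, C, F, G, K, O, Q, R, T, V, which are not in the proposed group, so the group is not monophyletic.

No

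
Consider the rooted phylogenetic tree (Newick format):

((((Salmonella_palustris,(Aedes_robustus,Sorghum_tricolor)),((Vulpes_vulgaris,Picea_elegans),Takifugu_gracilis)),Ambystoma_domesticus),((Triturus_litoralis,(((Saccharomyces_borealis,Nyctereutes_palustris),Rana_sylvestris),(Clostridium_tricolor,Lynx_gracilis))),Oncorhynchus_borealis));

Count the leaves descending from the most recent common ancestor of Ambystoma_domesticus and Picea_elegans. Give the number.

7

The MRCA of Ambystoma_domesticus and Picea_elegans is the node subtending (((Salmonella_palustris,(Aedes_robustus,Sorghum_tricolor)),((Vulpes_vulgaris,Picea_elegans),Takifugu_gracilis)),Ambystoma_domesticus).
That clade contains 7 terminal taxa: Aedes_robustus, Ambystoma_domesticus, Picea_elegans, Salmonella_palustris, Sorghum_tricolor, Takifugu_gracilis, Vulpes_vulgaris.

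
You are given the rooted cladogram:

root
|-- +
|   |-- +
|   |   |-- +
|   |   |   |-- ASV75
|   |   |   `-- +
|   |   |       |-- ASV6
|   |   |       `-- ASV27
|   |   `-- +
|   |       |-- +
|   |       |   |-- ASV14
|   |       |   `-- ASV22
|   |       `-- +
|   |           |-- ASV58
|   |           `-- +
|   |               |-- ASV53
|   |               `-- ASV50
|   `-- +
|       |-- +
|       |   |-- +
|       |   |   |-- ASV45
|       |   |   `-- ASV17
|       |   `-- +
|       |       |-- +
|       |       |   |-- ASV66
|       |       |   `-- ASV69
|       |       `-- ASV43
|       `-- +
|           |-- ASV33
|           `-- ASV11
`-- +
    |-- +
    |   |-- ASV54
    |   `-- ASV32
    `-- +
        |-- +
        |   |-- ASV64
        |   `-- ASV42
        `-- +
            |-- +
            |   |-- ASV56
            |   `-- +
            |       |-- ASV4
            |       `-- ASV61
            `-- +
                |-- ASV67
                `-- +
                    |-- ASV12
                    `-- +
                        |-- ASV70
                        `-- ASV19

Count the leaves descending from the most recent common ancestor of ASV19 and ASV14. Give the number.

26

The MRCA of ASV19 and ASV14 is the root, so the clade is the entire tree.
That clade contains 26 terminal taxa: ASV11, ASV12, ASV14, ASV17, ASV19, ASV22, ASV27, ASV32, ASV33, ASV4, ASV42, ASV43, ASV45, ASV50, ASV53, ASV54, ASV56, ASV58, ASV6, ASV61, ASV64, ASV66, ASV67, ASV69, ASV70, ASV75.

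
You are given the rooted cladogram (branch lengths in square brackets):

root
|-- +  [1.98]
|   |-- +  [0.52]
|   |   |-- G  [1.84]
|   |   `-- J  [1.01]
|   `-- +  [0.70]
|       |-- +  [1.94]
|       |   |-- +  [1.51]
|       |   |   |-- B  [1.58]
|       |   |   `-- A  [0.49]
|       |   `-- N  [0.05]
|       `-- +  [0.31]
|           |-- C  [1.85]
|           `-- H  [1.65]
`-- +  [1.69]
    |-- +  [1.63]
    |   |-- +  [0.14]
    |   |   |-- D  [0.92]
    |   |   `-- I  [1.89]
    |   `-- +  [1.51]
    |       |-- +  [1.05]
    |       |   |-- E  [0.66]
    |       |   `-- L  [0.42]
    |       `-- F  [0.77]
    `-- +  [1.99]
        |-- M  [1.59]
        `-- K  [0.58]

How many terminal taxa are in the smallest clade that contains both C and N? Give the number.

5

The MRCA of C and N is the node subtending (((B,A),N),(C,H)).
That clade contains 5 terminal taxa: A, B, C, H, N.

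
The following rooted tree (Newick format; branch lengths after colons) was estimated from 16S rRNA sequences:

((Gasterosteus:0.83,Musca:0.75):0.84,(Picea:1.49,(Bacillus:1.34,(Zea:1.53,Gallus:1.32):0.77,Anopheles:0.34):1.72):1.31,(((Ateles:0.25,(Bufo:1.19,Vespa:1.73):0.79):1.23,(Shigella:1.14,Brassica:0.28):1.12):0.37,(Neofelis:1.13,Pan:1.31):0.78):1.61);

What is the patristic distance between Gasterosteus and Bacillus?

The path runs Gasterosteus → … → MRCA → … → Bacillus; the MRCA is the root of the tree.
Branch lengths along that path: 0.83 + 0.84 + 1.31 + 1.72 + 1.34 = 6.04.

6.04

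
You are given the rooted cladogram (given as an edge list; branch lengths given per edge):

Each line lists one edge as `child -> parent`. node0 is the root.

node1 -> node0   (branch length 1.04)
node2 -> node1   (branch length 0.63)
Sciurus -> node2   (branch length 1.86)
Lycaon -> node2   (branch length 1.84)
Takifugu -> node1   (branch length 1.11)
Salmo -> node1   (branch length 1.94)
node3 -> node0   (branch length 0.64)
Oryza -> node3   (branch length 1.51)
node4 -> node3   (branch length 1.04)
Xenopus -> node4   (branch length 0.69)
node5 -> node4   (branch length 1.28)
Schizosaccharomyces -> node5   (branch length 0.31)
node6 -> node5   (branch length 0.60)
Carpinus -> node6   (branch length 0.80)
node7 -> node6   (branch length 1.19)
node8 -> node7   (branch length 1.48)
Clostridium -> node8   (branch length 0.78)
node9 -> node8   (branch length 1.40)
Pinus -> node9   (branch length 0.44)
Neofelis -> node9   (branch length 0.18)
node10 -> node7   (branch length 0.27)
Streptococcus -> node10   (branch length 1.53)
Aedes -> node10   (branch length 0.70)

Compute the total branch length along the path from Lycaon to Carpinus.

7.87

The path runs Lycaon → … → MRCA → … → Carpinus; the MRCA is the root of the tree.
Branch lengths along that path: 1.84 + 0.63 + 1.04 + 0.64 + 1.04 + 1.28 + 0.60 + 0.80 = 7.87.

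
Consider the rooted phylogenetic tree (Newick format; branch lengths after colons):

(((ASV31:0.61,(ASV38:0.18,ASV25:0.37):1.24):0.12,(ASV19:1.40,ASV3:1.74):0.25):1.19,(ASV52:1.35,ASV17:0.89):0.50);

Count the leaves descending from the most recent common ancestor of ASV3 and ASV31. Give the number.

The MRCA of ASV3 and ASV31 is the node subtending ((ASV31,(ASV38,ASV25)),(ASV19,ASV3)).
That clade contains 5 terminal taxa: ASV19, ASV25, ASV3, ASV31, ASV38.

5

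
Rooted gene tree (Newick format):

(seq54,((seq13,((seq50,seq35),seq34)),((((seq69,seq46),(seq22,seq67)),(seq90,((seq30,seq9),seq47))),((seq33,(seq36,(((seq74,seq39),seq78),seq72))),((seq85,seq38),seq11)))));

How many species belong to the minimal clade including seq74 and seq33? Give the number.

The MRCA of seq74 and seq33 is the node subtending (seq33,(seq36,(((seq74,seq39),seq78),seq72))).
That clade contains 6 terminal taxa: seq33, seq36, seq39, seq72, seq74, seq78.

6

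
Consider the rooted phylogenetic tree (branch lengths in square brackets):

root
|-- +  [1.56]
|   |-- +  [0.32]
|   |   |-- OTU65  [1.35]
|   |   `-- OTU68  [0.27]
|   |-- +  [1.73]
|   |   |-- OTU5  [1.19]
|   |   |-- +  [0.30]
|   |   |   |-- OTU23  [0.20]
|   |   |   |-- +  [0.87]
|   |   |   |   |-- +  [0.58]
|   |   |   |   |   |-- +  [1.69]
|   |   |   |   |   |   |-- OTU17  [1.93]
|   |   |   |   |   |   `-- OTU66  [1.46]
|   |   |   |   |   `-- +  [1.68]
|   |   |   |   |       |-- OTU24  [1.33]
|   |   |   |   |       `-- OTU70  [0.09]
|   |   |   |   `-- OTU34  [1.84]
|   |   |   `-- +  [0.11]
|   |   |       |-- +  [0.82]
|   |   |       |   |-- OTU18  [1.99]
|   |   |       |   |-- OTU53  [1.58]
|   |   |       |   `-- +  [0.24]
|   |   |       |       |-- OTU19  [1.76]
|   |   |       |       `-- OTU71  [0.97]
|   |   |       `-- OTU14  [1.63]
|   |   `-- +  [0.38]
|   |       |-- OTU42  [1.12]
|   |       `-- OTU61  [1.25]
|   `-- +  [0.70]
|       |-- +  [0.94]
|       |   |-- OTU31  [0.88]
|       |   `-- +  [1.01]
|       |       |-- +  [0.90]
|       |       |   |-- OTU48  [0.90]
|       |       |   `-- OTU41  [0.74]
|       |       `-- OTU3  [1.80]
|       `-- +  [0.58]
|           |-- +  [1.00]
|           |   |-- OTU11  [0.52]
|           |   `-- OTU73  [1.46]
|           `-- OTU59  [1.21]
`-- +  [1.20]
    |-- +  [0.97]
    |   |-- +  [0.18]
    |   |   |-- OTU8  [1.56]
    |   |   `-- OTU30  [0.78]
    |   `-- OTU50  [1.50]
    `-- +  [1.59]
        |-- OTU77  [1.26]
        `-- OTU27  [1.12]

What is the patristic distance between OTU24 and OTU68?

The path runs OTU24 → … → MRCA → … → OTU68; the MRCA is the node subtending ((OTU65,OTU68),(OTU5,(OTU23,(((OTU17,OTU66),(OTU24,OTU70)),OTU34),((OTU18,OTU53,(OTU19,OTU71)),OTU14)),(OTU42,OTU61)),((OTU31,((OTU48,OTU41),OTU3)),((OTU11,OTU73),OTU59))).
Branch lengths along that path: 1.33 + 1.68 + 0.58 + 0.87 + 0.30 + 1.73 + 0.32 + 0.27 = 7.08.

7.08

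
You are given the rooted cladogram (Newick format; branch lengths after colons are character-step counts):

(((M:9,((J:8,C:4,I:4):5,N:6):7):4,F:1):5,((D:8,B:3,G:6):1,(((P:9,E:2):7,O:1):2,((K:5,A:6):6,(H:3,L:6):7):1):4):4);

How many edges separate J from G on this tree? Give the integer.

8

The MRCA of J and G is the root of the tree.
From J up to that node: 5 branches. From G up to the same node: 3 branches. Total: 5 + 3 = 8.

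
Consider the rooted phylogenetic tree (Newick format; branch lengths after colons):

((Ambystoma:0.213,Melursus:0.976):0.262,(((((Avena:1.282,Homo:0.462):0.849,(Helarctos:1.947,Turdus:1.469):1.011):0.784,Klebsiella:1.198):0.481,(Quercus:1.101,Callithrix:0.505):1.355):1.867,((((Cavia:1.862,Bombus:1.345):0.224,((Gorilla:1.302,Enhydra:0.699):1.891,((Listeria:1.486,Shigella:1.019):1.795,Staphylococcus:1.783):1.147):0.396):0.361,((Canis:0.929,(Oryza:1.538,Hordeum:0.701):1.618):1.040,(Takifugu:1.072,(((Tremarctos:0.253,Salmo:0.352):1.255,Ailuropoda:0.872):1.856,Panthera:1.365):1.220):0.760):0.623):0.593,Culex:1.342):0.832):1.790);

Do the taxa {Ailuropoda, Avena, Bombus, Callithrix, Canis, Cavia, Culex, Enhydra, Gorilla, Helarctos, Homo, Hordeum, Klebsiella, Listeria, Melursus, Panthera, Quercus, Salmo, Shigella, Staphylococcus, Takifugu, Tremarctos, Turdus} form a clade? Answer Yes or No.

The MRCA of the listed taxa is the root, so the smallest clade containing them is the whole tree.
That clade also contains Ambystoma, Oryza, which are not in the proposed group, so the group is not monophyletic.

No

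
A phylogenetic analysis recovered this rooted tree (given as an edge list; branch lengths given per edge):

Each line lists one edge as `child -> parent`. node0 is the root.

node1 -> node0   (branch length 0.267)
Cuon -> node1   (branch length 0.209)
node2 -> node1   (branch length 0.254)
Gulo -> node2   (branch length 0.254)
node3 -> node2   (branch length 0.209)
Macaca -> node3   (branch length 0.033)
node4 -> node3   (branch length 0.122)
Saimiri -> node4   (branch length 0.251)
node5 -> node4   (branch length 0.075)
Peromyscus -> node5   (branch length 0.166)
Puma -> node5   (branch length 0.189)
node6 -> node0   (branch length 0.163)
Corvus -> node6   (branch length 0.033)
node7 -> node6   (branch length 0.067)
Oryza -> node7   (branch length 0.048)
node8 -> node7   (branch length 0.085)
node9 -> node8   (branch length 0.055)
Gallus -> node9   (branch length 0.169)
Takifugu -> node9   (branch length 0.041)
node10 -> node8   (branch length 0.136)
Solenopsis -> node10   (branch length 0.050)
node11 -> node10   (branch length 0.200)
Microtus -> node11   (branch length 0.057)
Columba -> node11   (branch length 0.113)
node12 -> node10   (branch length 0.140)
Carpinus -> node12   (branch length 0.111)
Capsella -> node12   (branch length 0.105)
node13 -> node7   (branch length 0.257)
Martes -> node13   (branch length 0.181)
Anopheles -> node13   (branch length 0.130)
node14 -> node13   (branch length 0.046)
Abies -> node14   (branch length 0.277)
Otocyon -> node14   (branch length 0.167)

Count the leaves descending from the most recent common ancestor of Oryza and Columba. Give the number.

The MRCA of Oryza and Columba is the node subtending (Oryza,((Gallus,Takifugu),(Solenopsis,(Microtus,Columba),(Carpinus,Capsella))),(Martes,Anopheles,(Abies,Otocyon))).
That clade contains 12 terminal taxa: Abies, Anopheles, Capsella, Carpinus, Columba, Gallus, Martes, Microtus, Oryza, Otocyon, Solenopsis, Takifugu.

12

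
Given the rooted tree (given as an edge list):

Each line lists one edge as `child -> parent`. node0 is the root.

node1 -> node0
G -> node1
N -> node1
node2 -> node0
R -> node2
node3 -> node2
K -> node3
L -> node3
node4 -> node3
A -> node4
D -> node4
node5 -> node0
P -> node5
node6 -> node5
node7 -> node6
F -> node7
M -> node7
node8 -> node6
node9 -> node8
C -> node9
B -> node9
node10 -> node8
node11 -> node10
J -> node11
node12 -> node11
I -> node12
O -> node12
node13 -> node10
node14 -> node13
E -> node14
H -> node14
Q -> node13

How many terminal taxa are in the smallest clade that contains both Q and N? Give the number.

The MRCA of Q and N is the root, so the clade is the entire tree.
That clade contains 18 terminal taxa: A, B, C, D, E, F, G, H, I, J, K, L, M, N, O, P, Q, R.

18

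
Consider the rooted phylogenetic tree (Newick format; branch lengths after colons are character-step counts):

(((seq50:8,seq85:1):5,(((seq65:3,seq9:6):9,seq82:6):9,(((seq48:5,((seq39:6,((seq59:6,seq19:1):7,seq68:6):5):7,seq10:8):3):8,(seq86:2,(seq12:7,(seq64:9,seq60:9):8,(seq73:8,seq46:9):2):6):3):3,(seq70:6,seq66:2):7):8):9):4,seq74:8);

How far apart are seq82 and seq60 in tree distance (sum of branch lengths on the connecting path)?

The path runs seq82 → … → MRCA → … → seq60; the MRCA is the node subtending (((seq65,seq9),seq82),(((seq48,((seq39,((seq59,seq19),seq68)),seq10)),(seq86,(seq12,(seq64,seq60),(seq73,seq46)))),(seq70,seq66))).
Branch lengths along that path: 6 + 9 + 8 + 3 + 3 + 6 + 8 + 9 = 52.

52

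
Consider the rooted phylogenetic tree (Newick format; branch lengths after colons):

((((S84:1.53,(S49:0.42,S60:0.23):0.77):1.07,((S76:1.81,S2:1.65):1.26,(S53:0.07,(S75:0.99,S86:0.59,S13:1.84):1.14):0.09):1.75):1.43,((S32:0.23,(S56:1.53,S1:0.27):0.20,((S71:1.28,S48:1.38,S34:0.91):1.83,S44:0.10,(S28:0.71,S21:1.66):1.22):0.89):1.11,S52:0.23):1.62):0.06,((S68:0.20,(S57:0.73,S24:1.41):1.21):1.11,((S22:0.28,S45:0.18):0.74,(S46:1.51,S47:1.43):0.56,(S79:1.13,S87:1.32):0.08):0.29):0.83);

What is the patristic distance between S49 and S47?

The path runs S49 → … → MRCA → … → S47; the MRCA is the root of the tree.
Branch lengths along that path: 0.42 + 0.77 + 1.07 + 1.43 + 0.06 + 0.83 + 0.29 + 0.56 + 1.43 = 6.86.

6.86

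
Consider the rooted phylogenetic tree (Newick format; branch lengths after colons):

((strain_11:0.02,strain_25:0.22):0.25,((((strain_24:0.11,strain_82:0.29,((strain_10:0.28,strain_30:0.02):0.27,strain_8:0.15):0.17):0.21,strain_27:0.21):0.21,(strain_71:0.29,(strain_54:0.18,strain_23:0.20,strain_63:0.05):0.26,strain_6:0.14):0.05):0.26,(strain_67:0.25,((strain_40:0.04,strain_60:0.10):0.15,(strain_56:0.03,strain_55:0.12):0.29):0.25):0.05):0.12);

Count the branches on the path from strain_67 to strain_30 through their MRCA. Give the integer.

8

The MRCA of strain_67 and strain_30 is the node subtending ((((strain_24,strain_82,((strain_10,strain_30),strain_8)),strain_27),(strain_71,(strain_54,strain_23,strain_63),strain_6)),(strain_67,((strain_40,strain_60),(strain_56,strain_55)))).
From strain_67 up to that node: 2 branches. From strain_30 up to the same node: 6 branches. Total: 2 + 6 = 8.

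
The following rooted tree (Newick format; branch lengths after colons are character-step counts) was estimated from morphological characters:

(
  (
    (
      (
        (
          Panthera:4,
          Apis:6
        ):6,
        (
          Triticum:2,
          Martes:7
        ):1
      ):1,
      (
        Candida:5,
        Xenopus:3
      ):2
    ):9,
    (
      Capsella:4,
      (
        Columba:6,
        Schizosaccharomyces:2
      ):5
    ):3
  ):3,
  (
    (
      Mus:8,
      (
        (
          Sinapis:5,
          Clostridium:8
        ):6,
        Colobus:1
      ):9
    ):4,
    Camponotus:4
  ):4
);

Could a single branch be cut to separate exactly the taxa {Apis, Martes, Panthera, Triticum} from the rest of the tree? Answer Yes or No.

The most recent common ancestor of these taxa subtends ((Panthera,Apis),(Triticum,Martes)).
That clade has exactly 4 tips — every listed taxon and nothing else — so the group is monophyletic.

Yes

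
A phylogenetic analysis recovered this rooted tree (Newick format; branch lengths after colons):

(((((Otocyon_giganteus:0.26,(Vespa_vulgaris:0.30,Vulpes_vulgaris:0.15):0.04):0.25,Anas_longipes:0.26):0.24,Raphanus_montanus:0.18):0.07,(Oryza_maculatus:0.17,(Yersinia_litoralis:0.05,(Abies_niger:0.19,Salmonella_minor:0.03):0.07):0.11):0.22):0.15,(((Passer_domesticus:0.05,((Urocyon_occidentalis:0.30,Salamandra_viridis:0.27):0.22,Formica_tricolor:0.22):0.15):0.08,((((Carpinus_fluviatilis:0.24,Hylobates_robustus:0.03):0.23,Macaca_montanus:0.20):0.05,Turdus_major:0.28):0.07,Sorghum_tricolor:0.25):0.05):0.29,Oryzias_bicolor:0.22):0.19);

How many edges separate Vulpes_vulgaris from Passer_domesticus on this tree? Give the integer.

10

The MRCA of Vulpes_vulgaris and Passer_domesticus is the root of the tree.
From Vulpes_vulgaris up to that node: 6 branches. From Passer_domesticus up to the same node: 4 branches. Total: 6 + 4 = 10.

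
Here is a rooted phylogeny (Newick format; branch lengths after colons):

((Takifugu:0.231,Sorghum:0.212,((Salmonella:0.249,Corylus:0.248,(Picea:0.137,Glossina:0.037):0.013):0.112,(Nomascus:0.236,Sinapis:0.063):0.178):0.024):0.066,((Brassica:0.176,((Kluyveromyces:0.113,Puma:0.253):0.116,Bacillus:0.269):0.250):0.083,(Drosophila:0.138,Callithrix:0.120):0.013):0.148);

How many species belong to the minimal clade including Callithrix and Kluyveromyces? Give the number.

The MRCA of Callithrix and Kluyveromyces is the node subtending ((Brassica,((Kluyveromyces,Puma),Bacillus)),(Drosophila,Callithrix)).
That clade contains 6 terminal taxa: Bacillus, Brassica, Callithrix, Drosophila, Kluyveromyces, Puma.

6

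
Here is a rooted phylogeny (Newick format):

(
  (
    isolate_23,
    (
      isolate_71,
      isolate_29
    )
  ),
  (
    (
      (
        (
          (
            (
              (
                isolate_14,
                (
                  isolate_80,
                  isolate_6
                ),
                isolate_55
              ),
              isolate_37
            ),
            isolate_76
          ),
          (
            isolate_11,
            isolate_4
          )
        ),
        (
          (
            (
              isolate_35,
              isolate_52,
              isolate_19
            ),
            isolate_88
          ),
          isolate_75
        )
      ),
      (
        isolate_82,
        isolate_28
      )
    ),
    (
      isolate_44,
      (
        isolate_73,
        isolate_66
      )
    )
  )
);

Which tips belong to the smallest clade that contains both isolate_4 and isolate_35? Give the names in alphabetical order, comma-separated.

Tracing isolate_4: it sits inside (isolate_11,isolate_4).
Tracing isolate_35: it sits inside (isolate_35,isolate_52,isolate_19).
The smallest clade enclosing both is (((((isolate_14,(isolate_80,isolate_6),isolate_55),isolate_37),isolate_76),(isolate_11,isolate_4)),(((isolate_35,isolate_52,isolate_19),isolate_88),isolate_75)); the answer is its 13 terminal taxa in alphabetical order.

isolate_11, isolate_14, isolate_19, isolate_35, isolate_37, isolate_4, isolate_52, isolate_55, isolate_6, isolate_75, isolate_76, isolate_80, isolate_88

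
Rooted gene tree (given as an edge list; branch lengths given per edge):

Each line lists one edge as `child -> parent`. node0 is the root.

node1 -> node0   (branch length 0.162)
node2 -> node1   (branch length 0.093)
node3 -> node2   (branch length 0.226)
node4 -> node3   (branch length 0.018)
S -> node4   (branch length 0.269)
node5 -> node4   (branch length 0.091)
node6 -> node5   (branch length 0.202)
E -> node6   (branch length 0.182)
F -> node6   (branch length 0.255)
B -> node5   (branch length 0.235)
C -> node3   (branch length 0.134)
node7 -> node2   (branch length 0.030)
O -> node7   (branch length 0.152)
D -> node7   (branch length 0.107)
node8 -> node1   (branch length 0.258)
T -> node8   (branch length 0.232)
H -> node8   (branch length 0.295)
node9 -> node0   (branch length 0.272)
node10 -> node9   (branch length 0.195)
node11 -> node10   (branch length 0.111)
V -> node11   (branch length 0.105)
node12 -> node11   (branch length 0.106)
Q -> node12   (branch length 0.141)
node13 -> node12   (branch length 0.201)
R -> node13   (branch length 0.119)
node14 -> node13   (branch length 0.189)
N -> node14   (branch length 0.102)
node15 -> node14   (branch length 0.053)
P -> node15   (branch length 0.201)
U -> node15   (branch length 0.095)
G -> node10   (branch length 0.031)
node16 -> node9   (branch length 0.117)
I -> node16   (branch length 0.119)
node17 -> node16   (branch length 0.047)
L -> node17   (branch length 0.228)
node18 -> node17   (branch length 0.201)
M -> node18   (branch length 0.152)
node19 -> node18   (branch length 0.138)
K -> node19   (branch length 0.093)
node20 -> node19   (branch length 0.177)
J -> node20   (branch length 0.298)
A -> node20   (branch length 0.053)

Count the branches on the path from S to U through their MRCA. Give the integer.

The MRCA of S and U is the root of the tree.
From S up to that node: 5 branches. From U up to the same node: 8 branches. Total: 5 + 8 = 13.

13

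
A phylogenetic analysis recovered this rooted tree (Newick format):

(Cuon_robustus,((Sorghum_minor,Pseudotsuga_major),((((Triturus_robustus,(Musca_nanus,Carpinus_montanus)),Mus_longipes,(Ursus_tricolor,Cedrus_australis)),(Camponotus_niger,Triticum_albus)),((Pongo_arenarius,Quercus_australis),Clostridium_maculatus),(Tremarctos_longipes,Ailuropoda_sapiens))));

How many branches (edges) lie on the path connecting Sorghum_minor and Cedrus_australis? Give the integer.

7

The MRCA of Sorghum_minor and Cedrus_australis is the node subtending ((Sorghum_minor,Pseudotsuga_major),((((Triturus_robustus,(Musca_nanus,Carpinus_montanus)),Mus_longipes,(Ursus_tricolor,Cedrus_australis)),(Camponotus_niger,Triticum_albus)),((Pongo_arenarius,Quercus_australis),Clostridium_maculatus),(Tremarctos_longipes,Ailuropoda_sapiens))).
From Sorghum_minor up to that node: 2 branches. From Cedrus_australis up to the same node: 5 branches. Total: 2 + 5 = 7.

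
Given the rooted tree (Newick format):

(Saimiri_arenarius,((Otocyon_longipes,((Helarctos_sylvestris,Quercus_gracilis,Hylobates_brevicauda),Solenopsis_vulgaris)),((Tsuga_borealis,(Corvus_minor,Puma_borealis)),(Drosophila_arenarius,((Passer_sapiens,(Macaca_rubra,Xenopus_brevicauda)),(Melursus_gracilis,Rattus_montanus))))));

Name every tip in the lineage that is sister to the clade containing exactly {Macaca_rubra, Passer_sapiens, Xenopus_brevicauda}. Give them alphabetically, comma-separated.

Melursus_gracilis, Rattus_montanus

The clade containing exactly {Macaca_rubra, Passer_sapiens, Xenopus_brevicauda} attaches to the tree at the node subtending ((Passer_sapiens,(Macaca_rubra,Xenopus_brevicauda)),(Melursus_gracilis,Rattus_montanus)).
The other lineage descending from that same node — the sister group — is (Melursus_gracilis,Rattus_montanus); its 2 tips in alphabetical order are the answer.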